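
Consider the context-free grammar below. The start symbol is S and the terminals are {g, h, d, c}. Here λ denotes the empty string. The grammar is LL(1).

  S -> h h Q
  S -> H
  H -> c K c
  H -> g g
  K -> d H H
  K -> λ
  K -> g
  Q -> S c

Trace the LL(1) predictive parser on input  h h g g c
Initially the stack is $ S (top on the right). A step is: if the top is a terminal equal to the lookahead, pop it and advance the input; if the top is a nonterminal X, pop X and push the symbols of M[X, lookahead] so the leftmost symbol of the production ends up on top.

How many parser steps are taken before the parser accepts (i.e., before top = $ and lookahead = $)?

step 1: stack=$ S  input=h h g g c $  — expand S -> h h Q
step 2: stack=$ Q h h  input=h h g g c $  — match h
step 3: stack=$ Q h  input=h g g c $  — match h
step 4: stack=$ Q  input=g g c $  — expand Q -> S c
step 5: stack=$ c S  input=g g c $  — expand S -> H
step 6: stack=$ c H  input=g g c $  — expand H -> g g
step 7: stack=$ c g g  input=g g c $  — match g
step 8: stack=$ c g  input=g c $  — match g
step 9: stack=$ c  input=c $  — match c
Accept reached after 9 steps.

9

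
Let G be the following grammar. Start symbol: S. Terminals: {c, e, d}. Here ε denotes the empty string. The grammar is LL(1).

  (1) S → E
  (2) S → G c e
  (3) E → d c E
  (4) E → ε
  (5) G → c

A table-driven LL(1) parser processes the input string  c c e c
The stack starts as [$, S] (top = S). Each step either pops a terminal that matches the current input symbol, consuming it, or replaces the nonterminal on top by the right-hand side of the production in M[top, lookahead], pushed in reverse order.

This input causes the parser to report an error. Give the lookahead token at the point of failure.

step 1: stack=$ S  input=c c e c $  — expand S → G c e
step 2: stack=$ e c G  input=c c e c $  — expand G → c
step 3: stack=$ e c c  input=c c e c $  — match c
step 4: stack=$ e c  input=c e c $  — match c
step 5: stack=$ e  input=e c $  — match e
step 6: stack=$  input=c $  — error: stack empty but input remains

c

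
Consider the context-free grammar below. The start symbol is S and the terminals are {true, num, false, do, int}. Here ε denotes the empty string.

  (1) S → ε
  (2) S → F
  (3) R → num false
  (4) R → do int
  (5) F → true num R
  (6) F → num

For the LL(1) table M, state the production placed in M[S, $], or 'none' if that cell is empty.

S → ε

FIRST(R): from R→num false we get {num}; from R→do int we get {do}. So FIRST(R) = {do, num}.
FIRST(F): from F→true num R we get {true}; from F→num we get {num}. So FIRST(F) = {num, true}.
FIRST(S): from S→ε we get {ε}; from S→F we get {num, true}. So FIRST(S) = {ε, num, true}.
FOLLOW(S) includes $ since S is the start symbol.
FOLLOW(S): S appears on no right-hand side. Thus FOLLOW(S) = {$}.
For S → ε: FIRST(ε) = {ε}, so it goes in M[S, t] for t ∈ {}; since ε ∈ FIRST, also for every t ∈ FOLLOW(S) = {$}.
For S → F: FIRST(F) = {num, true}, so it goes in M[S, t] for t ∈ {num, true}.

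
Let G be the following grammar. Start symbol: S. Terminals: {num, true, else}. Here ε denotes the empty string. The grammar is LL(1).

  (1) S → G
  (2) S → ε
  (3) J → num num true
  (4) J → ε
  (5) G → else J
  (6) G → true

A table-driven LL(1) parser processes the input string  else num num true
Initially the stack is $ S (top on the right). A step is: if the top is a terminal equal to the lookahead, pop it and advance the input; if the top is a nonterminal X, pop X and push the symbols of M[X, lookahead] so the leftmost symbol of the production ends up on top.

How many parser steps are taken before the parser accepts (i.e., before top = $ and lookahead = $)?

step 1: stack=$ S  input=else num num true $  — expand S → G
step 2: stack=$ G  input=else num num true $  — expand G → else J
step 3: stack=$ J else  input=else num num true $  — match else
step 4: stack=$ J  input=num num true $  — expand J → num num true
step 5: stack=$ true num num  input=num num true $  — match num
step 6: stack=$ true num  input=num true $  — match num
step 7: stack=$ true  input=true $  — match true
Accept reached after 7 steps.

7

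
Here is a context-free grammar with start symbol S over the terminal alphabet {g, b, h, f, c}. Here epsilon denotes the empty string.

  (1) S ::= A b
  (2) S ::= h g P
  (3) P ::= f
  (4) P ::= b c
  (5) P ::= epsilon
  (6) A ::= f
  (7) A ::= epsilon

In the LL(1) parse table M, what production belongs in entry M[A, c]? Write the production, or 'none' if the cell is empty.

none

FIRST(P) = {epsilon, b, f}
FIRST(A) = {epsilon, f}
FIRST(S) = {b, f, h}  (via A b)
FOLLOW(S) includes $ since S is the start symbol.
FOLLOW(A): in S::=A b, A is followed by b with FIRST {b}. Thus FOLLOW(A) = {b}.
For A ::= f: FIRST(f) = {f}, so it goes in M[A, t] for t ∈ {f}.
For A ::= epsilon: FIRST(epsilon) = {epsilon}, so it goes in M[A, t] for t ∈ {}; since epsilon ∈ FIRST, also for every t ∈ FOLLOW(A) = {b}.
None of these place a production in M[A, c].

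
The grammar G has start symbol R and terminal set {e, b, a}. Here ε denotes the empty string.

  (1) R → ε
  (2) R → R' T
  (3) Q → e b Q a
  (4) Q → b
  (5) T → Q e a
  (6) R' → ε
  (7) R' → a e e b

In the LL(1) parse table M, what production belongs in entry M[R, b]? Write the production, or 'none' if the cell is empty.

FIRST(Q): from Q→e b Q a we get {e}; from Q→b we get {b}. So FIRST(Q) = {b, e}.
FIRST(R'): from R'→ε we get {ε}; from R'→a e e b we get {a}. So FIRST(R') = {ε, a}.
FIRST(T): from T→Q e a we get {b, e}. So FIRST(T) = {b, e}.
FIRST(R): from R→ε we get {ε}; from R→R' T we get {a, b, e}. So FIRST(R) = {ε, a, b, e}.
FOLLOW(R) includes $ since R is the start symbol.
FOLLOW(R): R appears on no right-hand side. Thus FOLLOW(R) = {$}.
For R → ε: FIRST(ε) = {ε}, so it goes in M[R, t] for t ∈ {}; since ε ∈ FIRST, also for every t ∈ FOLLOW(R) = {$}.
For R → R' T: FIRST(R' T) = {a, b, e}, so it goes in M[R, t] for t ∈ {a, b, e}.

R → R' T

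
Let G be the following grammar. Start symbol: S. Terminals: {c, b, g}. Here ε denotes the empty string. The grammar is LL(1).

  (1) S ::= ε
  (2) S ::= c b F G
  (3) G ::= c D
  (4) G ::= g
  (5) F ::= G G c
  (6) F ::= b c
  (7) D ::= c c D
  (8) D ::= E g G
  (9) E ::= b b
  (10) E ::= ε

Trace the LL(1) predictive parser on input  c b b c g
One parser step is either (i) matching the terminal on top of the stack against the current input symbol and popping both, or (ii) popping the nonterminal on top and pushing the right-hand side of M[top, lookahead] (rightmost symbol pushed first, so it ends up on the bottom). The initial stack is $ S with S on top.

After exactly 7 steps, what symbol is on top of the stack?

g

step 1: stack=$ S  input=c b b c g $  — expand S ::= c b F G
step 2: stack=$ G F b c  input=c b b c g $  — match c
step 3: stack=$ G F b  input=b b c g $  — match b
step 4: stack=$ G F  input=b c g $  — expand F ::= b c
step 5: stack=$ G c b  input=b c g $  — match b
step 6: stack=$ G c  input=c g $  — match c
step 7: stack=$ G  input=g $  — expand G ::= g
Stack after step 7: $ g (top = g).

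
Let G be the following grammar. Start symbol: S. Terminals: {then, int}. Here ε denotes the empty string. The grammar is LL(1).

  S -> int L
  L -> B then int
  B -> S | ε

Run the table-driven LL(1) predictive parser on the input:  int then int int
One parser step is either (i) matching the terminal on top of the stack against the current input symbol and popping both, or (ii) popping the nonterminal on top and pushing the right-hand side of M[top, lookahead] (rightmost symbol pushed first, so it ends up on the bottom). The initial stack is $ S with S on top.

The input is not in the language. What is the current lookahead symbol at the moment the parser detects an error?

step 1: stack=$ S  input=int then int int $  — expand S -> int L
step 2: stack=$ L int  input=int then int int $  — match int
step 3: stack=$ L  input=then int int $  — expand L -> B then int
step 4: stack=$ int then B  input=then int int $  — expand B -> ε
step 5: stack=$ int then  input=then int int $  — match then
step 6: stack=$ int  input=int int $  — match int
step 7: stack=$  input=int $  — error: stack empty but input remains

int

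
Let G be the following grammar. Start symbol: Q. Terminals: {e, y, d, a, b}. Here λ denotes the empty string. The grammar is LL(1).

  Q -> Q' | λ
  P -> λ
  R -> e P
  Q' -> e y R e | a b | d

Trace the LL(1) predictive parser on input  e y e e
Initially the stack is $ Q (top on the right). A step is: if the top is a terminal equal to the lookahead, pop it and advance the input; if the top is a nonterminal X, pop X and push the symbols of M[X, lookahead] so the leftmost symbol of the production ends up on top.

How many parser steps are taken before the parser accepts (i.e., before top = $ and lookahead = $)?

     Stack      Input      Action
  1  $ Q        e y e e $  expand Q -> Q'
  2  $ Q'       e y e e $  expand Q' -> e y R e
  3  $ e R y e  e y e e $  match e
  4  $ e R y    y e e $    match y
  5  $ e R      e e $      expand R -> e P
  6  $ e P e    e e $      match e
  7  $ e P      e $        expand P -> λ
  8  $ e        e $        match e
Accept reached after 8 steps.

8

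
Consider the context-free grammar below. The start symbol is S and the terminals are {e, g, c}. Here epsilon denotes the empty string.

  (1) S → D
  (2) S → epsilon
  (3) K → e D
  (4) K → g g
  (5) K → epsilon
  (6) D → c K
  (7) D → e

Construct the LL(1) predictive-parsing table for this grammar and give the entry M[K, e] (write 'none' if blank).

K → e D

FIRST(K) = {epsilon, e, g}
FIRST(D) = {c, e}
FIRST(S) = {epsilon, c, e}  (via D)
FOLLOW(S) includes $ since S is the start symbol.
FOLLOW(K): in D→c K, the suffix after K is empty, so FOLLOW(K) ⊇ FOLLOW(D) = {$}. Thus FOLLOW(K) = {$}.
FOLLOW(D): in S→D, the suffix after D is empty, so FOLLOW(D) ⊇ FOLLOW(S) = {$}; in K→e D, the suffix after D is empty, so FOLLOW(D) ⊇ FOLLOW(K) = {$}. Thus FOLLOW(D) = {$}.
For K → e D: FIRST(e D) = {e}, so it goes in M[K, t] for t ∈ {e}.
For K → g g: FIRST(g g) = {g}, so it goes in M[K, t] for t ∈ {g}.
For K → epsilon: FIRST(epsilon) = {epsilon}, so it goes in M[K, t] for t ∈ {}; since epsilon ∈ FIRST, also for every t ∈ FOLLOW(K) = {$}.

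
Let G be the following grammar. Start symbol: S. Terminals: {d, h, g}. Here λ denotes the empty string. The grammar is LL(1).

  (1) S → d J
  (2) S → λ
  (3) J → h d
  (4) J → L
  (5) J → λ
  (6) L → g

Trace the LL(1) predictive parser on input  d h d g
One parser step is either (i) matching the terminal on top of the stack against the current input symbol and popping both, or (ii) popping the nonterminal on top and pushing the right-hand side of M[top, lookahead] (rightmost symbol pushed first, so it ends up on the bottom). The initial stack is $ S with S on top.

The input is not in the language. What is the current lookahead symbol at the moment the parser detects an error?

g

step 1: stack=$ S  input=d h d g $  — expand S → d J
step 2: stack=$ J d  input=d h d g $  — match d
step 3: stack=$ J  input=h d g $  — expand J → h d
step 4: stack=$ d h  input=h d g $  — match h
step 5: stack=$ d  input=d g $  — match d
step 6: stack=$  input=g $  — error: stack empty but input remains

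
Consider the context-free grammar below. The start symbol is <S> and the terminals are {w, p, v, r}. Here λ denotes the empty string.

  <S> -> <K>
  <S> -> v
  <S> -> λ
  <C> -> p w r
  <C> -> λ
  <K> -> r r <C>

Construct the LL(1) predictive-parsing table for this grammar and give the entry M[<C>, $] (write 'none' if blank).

FIRST(<C>) = {λ, p}
FIRST(<K>) = {r}
FIRST(<S>) = {λ, r, v}  (via <K>)
FOLLOW(<S>) includes $ since <S> is the start symbol.
FOLLOW(<K>): in <S>-><K>, the suffix after <K> is empty, so FOLLOW(<K>) ⊇ FOLLOW(<S>) = {$}. Thus FOLLOW(<K>) = {$}.
FOLLOW(<C>): in <K>->r r <C>, the suffix after <C> is empty, so FOLLOW(<C>) ⊇ FOLLOW(<K>) = {$}. Thus FOLLOW(<C>) = {$}.
For <C> -> p w r: FIRST(p w r) = {p}, so it goes in M[<C>, t] for t ∈ {p}.
For <C> -> λ: FIRST(λ) = {λ}, so it goes in M[<C>, t] for t ∈ {}; since λ ∈ FIRST, also for every t ∈ FOLLOW(<C>) = {$}.

<C> -> λ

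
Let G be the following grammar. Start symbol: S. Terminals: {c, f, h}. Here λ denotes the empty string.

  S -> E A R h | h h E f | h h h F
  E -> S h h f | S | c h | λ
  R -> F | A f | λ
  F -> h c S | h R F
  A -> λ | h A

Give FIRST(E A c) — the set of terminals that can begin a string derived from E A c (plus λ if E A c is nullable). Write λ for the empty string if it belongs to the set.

FIRST(F): from F->h c S we get {h}; from F->h R F we get {h}. So FIRST(F) = {h}.
FIRST(A): from A->λ we get {λ}; from A->h A we get {h}. So FIRST(A) = {λ, h}.
FIRST(R): from R->F we get {h}; from R->A f we get {f, h}; from R->λ we get {λ}. So FIRST(R) = {λ, f, h}.
FIRST(S): from S->E A R h we get {c, f, h}; from S->h h E f we get {h}; from S->h h h F we get {h}. So FIRST(S) = {c, f, h}.
FIRST(E): from E->S h h f we get {c, f, h}; from E->S we get {c, f, h}; from E->c h we get {c}; from E->λ we get {λ}. So FIRST(E) = {λ, c, f, h}.
FIRST(E A c): take FIRST of each symbol in turn, carrying on past any symbol whose FIRST contains λ; result {c, f, h}.

{c, f, h}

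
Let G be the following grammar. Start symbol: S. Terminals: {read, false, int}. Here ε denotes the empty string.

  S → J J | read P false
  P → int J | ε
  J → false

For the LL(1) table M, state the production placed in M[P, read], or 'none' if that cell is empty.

FIRST(P) = {ε, int}
FIRST(J) = {false}
FIRST(S) = {false, read}  (via J J)
FOLLOW(S) includes $ since S is the start symbol.
FOLLOW(P): in S→read P false, P is followed by false with FIRST {false}. Thus FOLLOW(P) = {false}.
For P → int J: FIRST(int J) = {int}, so it goes in M[P, t] for t ∈ {int}.
For P → ε: FIRST(ε) = {ε}, so it goes in M[P, t] for t ∈ {}; since ε ∈ FIRST, also for every t ∈ FOLLOW(P) = {false}.
None of these place a production in M[P, read].

none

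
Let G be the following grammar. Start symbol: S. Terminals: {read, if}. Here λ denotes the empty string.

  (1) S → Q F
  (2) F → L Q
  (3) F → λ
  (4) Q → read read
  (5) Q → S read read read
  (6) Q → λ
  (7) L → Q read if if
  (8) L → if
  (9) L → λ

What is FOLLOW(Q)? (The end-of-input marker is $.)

{$, if, read}

FIRST(S): from S→Q F we get {λ, if, read}. So FIRST(S) = {λ, if, read}.
FIRST(Q): from Q→read read we get {read}; from Q→S read read read we get {if, read}; from Q→λ we get {λ}. So FIRST(Q) = {λ, if, read}.
FIRST(L): from L→Q read if if we get {if, read}; from L→if we get {if}; from L→λ we get {λ}. So FIRST(L) = {λ, if, read}.
FIRST(F): from F→L Q we get {λ, if, read}; from F→λ we get {λ}. So FIRST(F) = {λ, if, read}.
FOLLOW(S) includes $ since S is the start symbol.
FOLLOW(S): in Q→S read read read, S is followed by read read read with FIRST {read}. Thus FOLLOW(S) = {$, read}.
FOLLOW(F): in S→Q F, the suffix after F is empty, so FOLLOW(F) ⊇ FOLLOW(S) = {$, read}. Thus FOLLOW(F) = {$, read}.
FOLLOW(Q): in S→Q F, Q is followed by F with FIRST {λ, if, read}; in S→Q F, the suffix after Q is nullable, so FOLLOW(Q) ⊇ FOLLOW(S) = {$, read}; in F→L Q, the suffix after Q is empty, so FOLLOW(Q) ⊇ FOLLOW(F) = {$, read}; in L→Q read if if, Q is followed by read if if with FIRST {read}. Thus FOLLOW(Q) = {$, if, read}.
FOLLOW(L): in F→L Q, L is followed by Q with FIRST {λ, if, read}; in F→L Q, the suffix after L is nullable, so FOLLOW(L) ⊇ FOLLOW(F) = {$, read}. Thus FOLLOW(L) = {$, if, read}.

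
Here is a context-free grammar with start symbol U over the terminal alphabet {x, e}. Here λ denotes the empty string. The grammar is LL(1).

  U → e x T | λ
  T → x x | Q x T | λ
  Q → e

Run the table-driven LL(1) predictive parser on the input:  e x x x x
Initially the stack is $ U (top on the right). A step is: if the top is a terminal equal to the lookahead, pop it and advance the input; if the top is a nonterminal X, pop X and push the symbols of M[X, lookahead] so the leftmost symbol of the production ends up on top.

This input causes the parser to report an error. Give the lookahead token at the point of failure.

step 1: stack=$ U  input=e x x x x $  — expand U → e x T
step 2: stack=$ T x e  input=e x x x x $  — match e
step 3: stack=$ T x  input=x x x x $  — match x
step 4: stack=$ T  input=x x x $  — expand T → x x
step 5: stack=$ x x  input=x x x $  — match x
step 6: stack=$ x  input=x x $  — match x
step 7: stack=$  input=x $  — error: stack empty but input remains

x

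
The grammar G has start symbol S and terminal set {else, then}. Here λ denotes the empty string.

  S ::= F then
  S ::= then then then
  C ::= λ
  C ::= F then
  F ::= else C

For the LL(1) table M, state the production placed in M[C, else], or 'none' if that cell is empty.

C ::= F then

FIRST(F): from F::=else C we get {else}. So FIRST(F) = {else}.
FIRST(S): from S::=F then we get {else}; from S::=then then then we get {then}. So FIRST(S) = {else, then}.
FIRST(C): from C::=λ we get {λ}; from C::=F then we get {else}. So FIRST(C) = {λ, else}.
FOLLOW(S) includes $ since S is the start symbol.
FOLLOW(F): in S::=F then, F is followed by then with FIRST {then}; in C::=F then, F is followed by then with FIRST {then}. Thus FOLLOW(F) = {then}.
FOLLOW(C): in F::=else C, the suffix after C is empty, so FOLLOW(C) ⊇ FOLLOW(F) = {then}. Thus FOLLOW(C) = {then}.
For C ::= λ: FIRST(λ) = {λ}, so it goes in M[C, t] for t ∈ {}; since λ ∈ FIRST, also for every t ∈ FOLLOW(C) = {then}.
For C ::= F then: FIRST(F then) = {else}, so it goes in M[C, t] for t ∈ {else}.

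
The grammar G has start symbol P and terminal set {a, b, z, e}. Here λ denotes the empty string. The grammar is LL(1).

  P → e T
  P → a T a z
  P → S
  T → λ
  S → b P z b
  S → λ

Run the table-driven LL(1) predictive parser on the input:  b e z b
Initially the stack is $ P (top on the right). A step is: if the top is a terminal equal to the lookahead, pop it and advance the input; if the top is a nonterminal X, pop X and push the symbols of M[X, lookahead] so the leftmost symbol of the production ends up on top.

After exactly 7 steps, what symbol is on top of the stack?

b

step 1: stack=$ P  input=b e z b $  — expand P → S
step 2: stack=$ S  input=b e z b $  — expand S → b P z b
step 3: stack=$ b z P b  input=b e z b $  — match b
step 4: stack=$ b z P  input=e z b $  — expand P → e T
step 5: stack=$ b z T e  input=e z b $  — match e
step 6: stack=$ b z T  input=z b $  — expand T → λ
step 7: stack=$ b z  input=z b $  — match z
Stack after step 7: $ b (top = b).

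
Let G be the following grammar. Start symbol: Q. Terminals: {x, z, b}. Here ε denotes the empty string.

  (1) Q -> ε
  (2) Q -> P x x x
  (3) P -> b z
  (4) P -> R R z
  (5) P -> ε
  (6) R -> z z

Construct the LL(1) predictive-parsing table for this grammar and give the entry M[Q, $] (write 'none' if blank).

FIRST(R) = {z}
FIRST(P) = {ε, b, z}  (via R R z)
FIRST(Q) = {ε, b, x, z}  (via P x x x)
FOLLOW(Q) includes $ since Q is the start symbol.
FOLLOW(Q): Q appears on no right-hand side. Thus FOLLOW(Q) = {$}.
For Q -> ε: FIRST(ε) = {ε}, so it goes in M[Q, t] for t ∈ {}; since ε ∈ FIRST, also for every t ∈ FOLLOW(Q) = {$}.
For Q -> P x x x: FIRST(P x x x) = {b, x, z}, so it goes in M[Q, t] for t ∈ {b, x, z}.

Q -> ε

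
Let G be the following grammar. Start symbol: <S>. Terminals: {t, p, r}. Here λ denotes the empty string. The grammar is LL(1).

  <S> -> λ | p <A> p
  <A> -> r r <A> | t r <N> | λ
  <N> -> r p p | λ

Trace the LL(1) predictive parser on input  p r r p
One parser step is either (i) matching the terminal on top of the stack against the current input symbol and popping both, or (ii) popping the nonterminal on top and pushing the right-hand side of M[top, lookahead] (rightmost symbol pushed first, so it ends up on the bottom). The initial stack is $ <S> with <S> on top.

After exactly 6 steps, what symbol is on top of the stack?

step 1: stack=$ <S>  input=p r r p $  — expand <S> -> p <A> p
step 2: stack=$ p <A> p  input=p r r p $  — match p
step 3: stack=$ p <A>  input=r r p $  — expand <A> -> r r <A>
step 4: stack=$ p <A> r r  input=r r p $  — match r
step 5: stack=$ p <A> r  input=r p $  — match r
step 6: stack=$ p <A>  input=p $  — expand <A> -> λ
Stack after step 6: $ p (top = p).

p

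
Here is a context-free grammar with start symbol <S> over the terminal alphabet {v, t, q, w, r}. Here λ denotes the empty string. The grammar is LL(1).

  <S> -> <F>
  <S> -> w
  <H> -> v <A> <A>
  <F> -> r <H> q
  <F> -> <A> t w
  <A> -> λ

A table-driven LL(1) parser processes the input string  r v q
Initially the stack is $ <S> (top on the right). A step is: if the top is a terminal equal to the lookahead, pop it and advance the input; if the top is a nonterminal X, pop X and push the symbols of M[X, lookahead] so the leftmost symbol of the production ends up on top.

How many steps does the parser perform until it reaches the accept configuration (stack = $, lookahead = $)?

step 1: stack=$ <S>  input=r v q $  — expand <S> -> <F>
step 2: stack=$ <F>  input=r v q $  — expand <F> -> r <H> q
step 3: stack=$ q <H> r  input=r v q $  — match r
step 4: stack=$ q <H>  input=v q $  — expand <H> -> v <A> <A>
step 5: stack=$ q <A> <A> v  input=v q $  — match v
step 6: stack=$ q <A> <A>  input=q $  — expand <A> -> λ
step 7: stack=$ q <A>  input=q $  — expand <A> -> λ
step 8: stack=$ q  input=q $  — match q
Accept reached after 8 steps.

8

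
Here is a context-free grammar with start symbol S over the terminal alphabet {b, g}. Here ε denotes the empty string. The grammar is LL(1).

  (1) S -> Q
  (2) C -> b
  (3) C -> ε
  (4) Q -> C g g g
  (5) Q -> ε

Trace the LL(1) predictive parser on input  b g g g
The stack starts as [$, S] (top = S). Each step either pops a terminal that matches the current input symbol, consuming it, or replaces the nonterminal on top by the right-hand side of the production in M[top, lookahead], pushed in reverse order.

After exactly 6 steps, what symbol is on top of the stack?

g

step 1: stack=$ S  input=b g g g $  — expand S -> Q
step 2: stack=$ Q  input=b g g g $  — expand Q -> C g g g
step 3: stack=$ g g g C  input=b g g g $  — expand C -> b
step 4: stack=$ g g g b  input=b g g g $  — match b
step 5: stack=$ g g g  input=g g g $  — match g
step 6: stack=$ g g  input=g g $  — match g
Stack after step 6: $ g (top = g).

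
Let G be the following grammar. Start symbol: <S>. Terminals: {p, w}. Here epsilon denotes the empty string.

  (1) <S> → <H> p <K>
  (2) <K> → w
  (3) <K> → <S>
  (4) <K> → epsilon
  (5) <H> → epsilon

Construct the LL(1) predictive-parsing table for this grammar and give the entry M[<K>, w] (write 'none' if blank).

<K> → w

FIRST(<H>) = {epsilon}
FIRST(<S>) = {p}  (via <H> p <K>)
FIRST(<K>) = {epsilon, p, w}  (via <S>)
FOLLOW(<S>) includes $ since <S> is the start symbol.
FOLLOW(<S>): in <K>→<S>, the suffix after <S> is empty, so FOLLOW(<S>) ⊇ FOLLOW(<K>) = {$}. Thus FOLLOW(<S>) = {$}.
FOLLOW(<K>): in <S>→<H> p <K>, the suffix after <K> is empty, so FOLLOW(<K>) ⊇ FOLLOW(<S>) = {$}. Thus FOLLOW(<K>) = {$}.
For <K> → w: FIRST(w) = {w}, so it goes in M[<K>, t] for t ∈ {w}.
For <K> → <S>: FIRST(<S>) = {p}, so it goes in M[<K>, t] for t ∈ {p}.
For <K> → epsilon: FIRST(epsilon) = {epsilon}, so it goes in M[<K>, t] for t ∈ {}; since epsilon ∈ FIRST, also for every t ∈ FOLLOW(<K>) = {$}.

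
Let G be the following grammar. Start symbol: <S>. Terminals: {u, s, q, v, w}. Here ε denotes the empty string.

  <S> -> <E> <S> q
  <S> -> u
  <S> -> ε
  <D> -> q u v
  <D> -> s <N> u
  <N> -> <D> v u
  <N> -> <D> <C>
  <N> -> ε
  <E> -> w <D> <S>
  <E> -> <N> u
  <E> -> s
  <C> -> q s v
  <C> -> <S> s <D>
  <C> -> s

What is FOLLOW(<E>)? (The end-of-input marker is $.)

{q, s, u, w}

FIRST(<D>): from <D>->q u v we get {q}; from <D>->s <N> u we get {s}. So FIRST(<D>) = {q, s}.
FIRST(<N>): from <N>-><D> v u we get {q, s}; from <N>-><D> <C> we get {q, s}; from <N>->ε we get {ε}. So FIRST(<N>) = {ε, q, s}.
FIRST(<E>): from <E>->w <D> <S> we get {w}; from <E>-><N> u we get {q, s, u}; from <E>->s we get {s}. So FIRST(<E>) = {q, s, u, w}.
FIRST(<S>): from <S>-><E> <S> q we get {q, s, u, w}; from <S>->u we get {u}; from <S>->ε we get {ε}. So FIRST(<S>) = {ε, q, s, u, w}.
FIRST(<C>): from <C>->q s v we get {q}; from <C>-><S> s <D> we get {q, s, u, w}; from <C>->s we get {s}. So FIRST(<C>) = {q, s, u, w}.
FOLLOW(<S>) includes $ since <S> is the start symbol.
FOLLOW(<N>): in <D>->s <N> u, <N> is followed by u with FIRST {u}; in <E>-><N> u, <N> is followed by u with FIRST {u}. Thus FOLLOW(<N>) = {u}.
FOLLOW(<E>): in <S>-><E> <S> q, <E> is followed by <S> q with FIRST {q, s, u, w}. Thus FOLLOW(<E>) = {q, s, u, w}.
FOLLOW(<S>): in <S>-><E> <S> q, <S> is followed by q with FIRST {q}; in <E>->w <D> <S>, the suffix after <S> is empty, so FOLLOW(<S>) ⊇ FOLLOW(<E>) = {q, s, u, w}; in <C>-><S> s <D>, <S> is followed by s <D> with FIRST {s}. Thus FOLLOW(<S>) = {$, q, s, u, w}.
FOLLOW(<C>): in <N>-><D> <C>, the suffix after <C> is empty, so FOLLOW(<C>) ⊇ FOLLOW(<N>) = {u}. Thus FOLLOW(<C>) = {u}.
FOLLOW(<D>): in <N>-><D> v u, <D> is followed by v u with FIRST {v}; in <N>-><D> <C>, <D> is followed by <C> with FIRST {q, s, u, w}; in <E>->w <D> <S>, <D> is followed by <S> with FIRST {ε, q, s, u, w}; in <E>->w <D> <S>, the suffix after <D> is nullable, so FOLLOW(<D>) ⊇ FOLLOW(<E>) = {q, s, u, w}; in <C>-><S> s <D>, the suffix after <D> is empty, so FOLLOW(<D>) ⊇ FOLLOW(<C>) = {u}. Thus FOLLOW(<D>) = {q, s, u, v, w}.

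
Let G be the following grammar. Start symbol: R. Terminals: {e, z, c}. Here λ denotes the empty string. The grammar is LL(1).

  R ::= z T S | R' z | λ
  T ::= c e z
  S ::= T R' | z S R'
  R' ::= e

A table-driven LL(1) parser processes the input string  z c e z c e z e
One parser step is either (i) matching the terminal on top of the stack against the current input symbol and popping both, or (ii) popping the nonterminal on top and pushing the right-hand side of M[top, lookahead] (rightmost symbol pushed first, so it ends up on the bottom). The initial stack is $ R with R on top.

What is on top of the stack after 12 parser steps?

      Stack       Input              Action
   1  $ R         z c e z c e z e $  expand R ::= z T S
   2  $ S T z     z c e z c e z e $  match z
   3  $ S T       c e z c e z e $    expand T ::= c e z
   4  $ S z e c   c e z c e z e $    match c
   5  $ S z e     e z c e z e $      match e
   6  $ S z       z c e z e $        match z
   7  $ S         c e z e $          expand S ::= T R'
   8  $ R' T      c e z e $          expand T ::= c e z
   9  $ R' z e c  c e z e $          match c
  10  $ R' z e    e z e $            match e
  11  $ R' z      z e $              match z
  12  $ R'        e $                expand R' ::= e
Stack after step 12: $ e (top = e).

e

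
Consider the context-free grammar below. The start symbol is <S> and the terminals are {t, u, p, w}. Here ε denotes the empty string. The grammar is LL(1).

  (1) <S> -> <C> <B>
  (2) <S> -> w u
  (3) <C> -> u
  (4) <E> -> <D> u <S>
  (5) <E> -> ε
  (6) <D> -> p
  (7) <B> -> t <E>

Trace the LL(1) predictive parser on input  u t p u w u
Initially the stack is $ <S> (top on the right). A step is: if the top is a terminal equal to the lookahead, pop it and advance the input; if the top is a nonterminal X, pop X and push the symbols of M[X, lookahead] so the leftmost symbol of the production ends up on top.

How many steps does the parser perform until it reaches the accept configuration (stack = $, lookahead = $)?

12

step 1: stack=$ <S>  input=u t p u w u $  — expand <S> -> <C> <B>
step 2: stack=$ <B> <C>  input=u t p u w u $  — expand <C> -> u
step 3: stack=$ <B> u  input=u t p u w u $  — match u
step 4: stack=$ <B>  input=t p u w u $  — expand <B> -> t <E>
step 5: stack=$ <E> t  input=t p u w u $  — match t
step 6: stack=$ <E>  input=p u w u $  — expand <E> -> <D> u <S>
step 7: stack=$ <S> u <D>  input=p u w u $  — expand <D> -> p
step 8: stack=$ <S> u p  input=p u w u $  — match p
step 9: stack=$ <S> u  input=u w u $  — match u
step 10: stack=$ <S>  input=w u $  — expand <S> -> w u
step 11: stack=$ u w  input=w u $  — match w
step 12: stack=$ u  input=u $  — match u
Accept reached after 12 steps.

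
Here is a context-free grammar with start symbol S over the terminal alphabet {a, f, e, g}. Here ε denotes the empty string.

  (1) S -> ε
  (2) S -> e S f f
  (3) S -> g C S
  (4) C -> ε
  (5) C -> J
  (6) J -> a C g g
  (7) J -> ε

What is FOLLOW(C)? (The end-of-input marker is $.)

FIRST(S) = {ε, e, g}
FIRST(J) = {ε, a}
FIRST(C) = {ε, a}  (via J)
FOLLOW(S) includes $ since S is the start symbol.
FOLLOW(S): in S->e S f f, S is followed by f f with FIRST {f}; in S->g C S, the suffix after S is empty (adds nothing new). Thus FOLLOW(S) = {$, f}.
FOLLOW(C): in S->g C S, C is followed by S with FIRST {ε, e, g}; in S->g C S, the suffix after C is nullable, so FOLLOW(C) ⊇ FOLLOW(S) = {$, f}; in J->a C g g, C is followed by g g with FIRST {g}. Thus FOLLOW(C) = {$, e, f, g}.
FOLLOW(J): in C->J, the suffix after J is empty, so FOLLOW(J) ⊇ FOLLOW(C) = {$, e, f, g}. Thus FOLLOW(J) = {$, e, f, g}.

{$, e, f, g}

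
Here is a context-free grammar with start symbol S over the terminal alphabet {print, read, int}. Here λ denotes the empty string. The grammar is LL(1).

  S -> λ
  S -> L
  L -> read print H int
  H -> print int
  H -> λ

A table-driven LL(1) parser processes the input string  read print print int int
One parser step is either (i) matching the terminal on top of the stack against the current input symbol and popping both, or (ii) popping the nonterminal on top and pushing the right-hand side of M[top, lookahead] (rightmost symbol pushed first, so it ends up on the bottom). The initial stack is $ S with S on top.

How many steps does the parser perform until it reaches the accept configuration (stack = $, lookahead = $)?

8

     Stack               Input                       Action
  1  $ S                 read print print int int $  expand S -> L
  2  $ L                 read print print int int $  expand L -> read print H int
  3  $ int H print read  read print print int int $  match read
  4  $ int H print       print print int int $       match print
  5  $ int H             print int int $             expand H -> print int
  6  $ int int print     print int int $             match print
  7  $ int int           int int $                   match int
  8  $ int               int $                       match int
Accept reached after 8 steps.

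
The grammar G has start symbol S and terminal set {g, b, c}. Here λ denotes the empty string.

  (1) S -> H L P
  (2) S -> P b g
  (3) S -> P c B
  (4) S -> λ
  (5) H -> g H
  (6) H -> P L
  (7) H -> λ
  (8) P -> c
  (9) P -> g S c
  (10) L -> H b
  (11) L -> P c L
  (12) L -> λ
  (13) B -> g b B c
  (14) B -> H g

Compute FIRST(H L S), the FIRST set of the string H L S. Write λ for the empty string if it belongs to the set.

{λ, b, c, g}

FIRST(P): from P->c we get {c}; from P->g S c we get {g}. So FIRST(P) = {c, g}.
FIRST(H): from H->g H we get {g}; from H->P L we get {c, g}; from H->λ we get {λ}. So FIRST(H) = {λ, c, g}.
FIRST(L): from L->H b we get {b, c, g}; from L->P c L we get {c, g}; from L->λ we get {λ}. So FIRST(L) = {λ, b, c, g}.
FIRST(B): from B->g b B c we get {g}; from B->H g we get {c, g}. So FIRST(B) = {c, g}.
FIRST(S): from S->H L P we get {b, c, g}; from S->P b g we get {c, g}; from S->P c B we get {c, g}; from S->λ we get {λ}. So FIRST(S) = {λ, b, c, g}.
FIRST(H L S): take FIRST of each symbol in turn, carrying on past any symbol whose FIRST contains λ; result {λ, b, c, g}.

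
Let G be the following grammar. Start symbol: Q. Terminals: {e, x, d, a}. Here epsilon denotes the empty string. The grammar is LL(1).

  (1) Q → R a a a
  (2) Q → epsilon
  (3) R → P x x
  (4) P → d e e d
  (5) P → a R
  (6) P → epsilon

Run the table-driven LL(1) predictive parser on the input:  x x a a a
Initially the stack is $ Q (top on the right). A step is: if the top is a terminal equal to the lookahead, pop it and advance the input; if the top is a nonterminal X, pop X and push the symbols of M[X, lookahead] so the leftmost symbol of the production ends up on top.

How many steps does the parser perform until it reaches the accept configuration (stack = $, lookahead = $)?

step 1: stack=$ Q  input=x x a a a $  — expand Q → R a a a
step 2: stack=$ a a a R  input=x x a a a $  — expand R → P x x
step 3: stack=$ a a a x x P  input=x x a a a $  — expand P → epsilon
step 4: stack=$ a a a x x  input=x x a a a $  — match x
step 5: stack=$ a a a x  input=x a a a $  — match x
step 6: stack=$ a a a  input=a a a $  — match a
step 7: stack=$ a a  input=a a $  — match a
step 8: stack=$ a  input=a $  — match a
Accept reached after 8 steps.

8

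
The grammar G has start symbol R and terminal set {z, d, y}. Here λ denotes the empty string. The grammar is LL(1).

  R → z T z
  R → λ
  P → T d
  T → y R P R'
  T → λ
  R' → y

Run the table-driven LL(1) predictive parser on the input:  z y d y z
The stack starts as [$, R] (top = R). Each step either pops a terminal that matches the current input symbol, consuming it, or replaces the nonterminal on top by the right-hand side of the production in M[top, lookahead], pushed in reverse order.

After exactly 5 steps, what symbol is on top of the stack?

P

     Stack         Input        Action
  1  $ R           z y d y z $  expand R → z T z
  2  $ z T z       z y d y z $  match z
  3  $ z T         y d y z $    expand T → y R P R'
  4  $ z R' P R y  y d y z $    match y
  5  $ z R' P R    d y z $      expand R → λ
Stack after step 5: $ z R' P (top = P).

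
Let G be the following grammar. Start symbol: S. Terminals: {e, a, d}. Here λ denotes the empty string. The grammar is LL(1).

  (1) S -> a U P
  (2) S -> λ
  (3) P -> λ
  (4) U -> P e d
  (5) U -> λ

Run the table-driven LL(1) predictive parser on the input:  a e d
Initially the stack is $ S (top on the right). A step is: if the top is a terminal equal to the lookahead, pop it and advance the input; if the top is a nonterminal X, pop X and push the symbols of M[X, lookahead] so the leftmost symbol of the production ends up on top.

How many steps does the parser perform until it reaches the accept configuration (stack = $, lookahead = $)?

     Stack      Input    Action
  1  $ S        a e d $  expand S -> a U P
  2  $ P U a    a e d $  match a
  3  $ P U      e d $    expand U -> P e d
  4  $ P d e P  e d $    expand P -> λ
  5  $ P d e    e d $    match e
  6  $ P d      d $      match d
  7  $ P        $        expand P -> λ
Accept reached after 7 steps.

7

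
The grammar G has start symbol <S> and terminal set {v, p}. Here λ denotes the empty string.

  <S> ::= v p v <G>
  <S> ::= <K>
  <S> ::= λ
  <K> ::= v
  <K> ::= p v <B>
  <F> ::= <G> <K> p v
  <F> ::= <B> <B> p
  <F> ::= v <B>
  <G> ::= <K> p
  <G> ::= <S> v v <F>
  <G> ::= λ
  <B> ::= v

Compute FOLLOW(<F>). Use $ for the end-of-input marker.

FIRST(<K>) = {p, v}
FIRST(<B>) = {v}
FIRST(<S>) = {λ, p, v}  (via <K>)
FIRST(<G>) = {λ, p, v}  (via <K> p, <S> v v <F>)
FIRST(<F>) = {p, v}  (via <G> <K> p v, <B> <B> p)
FOLLOW(<S>) includes $ since <S> is the start symbol.
FOLLOW(<S>): in <G>::=<S> v v <F>, <S> is followed by v v <F> with FIRST {v}. Thus FOLLOW(<S>) = {$, v}.
FOLLOW(<K>): in <S>::=<K>, the suffix after <K> is empty, so FOLLOW(<K>) ⊇ FOLLOW(<S>) = {$, v}; in <F>::=<G> <K> p v, <K> is followed by p v with FIRST {p}; in <G>::=<K> p, <K> is followed by p with FIRST {p}. Thus FOLLOW(<K>) = {$, p, v}.
FOLLOW(<G>): in <S>::=v p v <G>, the suffix after <G> is empty, so FOLLOW(<G>) ⊇ FOLLOW(<S>) = {$, v}; in <F>::=<G> <K> p v, <G> is followed by <K> p v with FIRST {p, v}. Thus FOLLOW(<G>) = {$, p, v}.
FOLLOW(<F>): in <G>::=<S> v v <F>, the suffix after <F> is empty, so FOLLOW(<F>) ⊇ FOLLOW(<G>) = {$, p, v}. Thus FOLLOW(<F>) = {$, p, v}.
FOLLOW(<B>): in <K>::=p v <B>, the suffix after <B> is empty, so FOLLOW(<B>) ⊇ FOLLOW(<K>) = {$, p, v}; in <F>::=<B> <B> p (occurrence 1), <B> is followed by <B> p with FIRST {v}; in <F>::=<B> <B> p (occurrence 2), <B> is followed by p with FIRST {p}; in <F>::=v <B>, the suffix after <B> is empty, so FOLLOW(<B>) ⊇ FOLLOW(<F>) = {$, p, v}. Thus FOLLOW(<B>) = {$, p, v}.

{$, p, v}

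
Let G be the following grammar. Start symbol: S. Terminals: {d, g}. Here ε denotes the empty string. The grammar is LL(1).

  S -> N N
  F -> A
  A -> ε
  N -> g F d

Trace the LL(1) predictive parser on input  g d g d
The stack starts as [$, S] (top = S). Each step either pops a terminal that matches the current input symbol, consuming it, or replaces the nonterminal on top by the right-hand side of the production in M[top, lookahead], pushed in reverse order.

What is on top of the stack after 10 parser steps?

      Stack      Input      Action
   1  $ S        g d g d $  expand S -> N N
   2  $ N N      g d g d $  expand N -> g F d
   3  $ N d F g  g d g d $  match g
   4  $ N d F    d g d $    expand F -> A
   5  $ N d A    d g d $    expand A -> ε
   6  $ N d      d g d $    match d
   7  $ N        g d $      expand N -> g F d
   8  $ d F g    g d $      match g
   9  $ d F      d $        expand F -> A
  10  $ d A      d $        expand A -> ε
Stack after step 10: $ d (top = d).

d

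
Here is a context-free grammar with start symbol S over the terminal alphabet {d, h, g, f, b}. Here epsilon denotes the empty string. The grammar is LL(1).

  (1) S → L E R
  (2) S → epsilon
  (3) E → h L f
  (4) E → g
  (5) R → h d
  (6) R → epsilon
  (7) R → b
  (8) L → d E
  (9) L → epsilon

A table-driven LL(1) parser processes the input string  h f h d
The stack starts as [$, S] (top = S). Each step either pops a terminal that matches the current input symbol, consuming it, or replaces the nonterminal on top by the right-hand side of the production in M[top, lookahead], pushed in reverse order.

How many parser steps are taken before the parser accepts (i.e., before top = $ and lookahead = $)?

step 1: stack=$ S  input=h f h d $  — expand S → L E R
step 2: stack=$ R E L  input=h f h d $  — expand L → epsilon
step 3: stack=$ R E  input=h f h d $  — expand E → h L f
step 4: stack=$ R f L h  input=h f h d $  — match h
step 5: stack=$ R f L  input=f h d $  — expand L → epsilon
step 6: stack=$ R f  input=f h d $  — match f
step 7: stack=$ R  input=h d $  — expand R → h d
step 8: stack=$ d h  input=h d $  — match h
step 9: stack=$ d  input=d $  — match d
Accept reached after 9 steps.

9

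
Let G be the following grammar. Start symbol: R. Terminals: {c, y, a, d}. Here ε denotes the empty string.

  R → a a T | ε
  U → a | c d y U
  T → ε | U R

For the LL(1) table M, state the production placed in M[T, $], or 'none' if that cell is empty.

FIRST(R) = {ε, a}
FIRST(U) = {a, c}
FIRST(T) = {ε, a, c}  (via U R)
FOLLOW(R) includes $ since R is the start symbol.
FOLLOW(R): in T→U R, the suffix after R is empty, so FOLLOW(R) ⊇ FOLLOW(T) = {$}. Thus FOLLOW(R) = {$}.
FOLLOW(T): in R→a a T, the suffix after T is empty, so FOLLOW(T) ⊇ FOLLOW(R) = {$}. Thus FOLLOW(T) = {$}.
For T → ε: FIRST(ε) = {ε}, so it goes in M[T, t] for t ∈ {}; since ε ∈ FIRST, also for every t ∈ FOLLOW(T) = {$}.
For T → U R: FIRST(U R) = {a, c}, so it goes in M[T, t] for t ∈ {a, c}.

T → ε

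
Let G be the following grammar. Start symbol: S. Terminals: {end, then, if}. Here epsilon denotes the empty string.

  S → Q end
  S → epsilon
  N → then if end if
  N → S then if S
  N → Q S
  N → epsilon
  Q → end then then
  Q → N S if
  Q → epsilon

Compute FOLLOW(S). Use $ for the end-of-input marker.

{$, end, if, then}

FIRST(S) = {epsilon, end, if, then}  (via Q end)
FIRST(N) = {epsilon, end, if, then}  (via S then if S, Q S)
FIRST(Q) = {epsilon, end, if, then}  (via N S if)
FOLLOW(S) includes $ since S is the start symbol.
FOLLOW(N): in Q→N S if, N is followed by S if with FIRST {end, if, then}. Thus FOLLOW(N) = {end, if, then}.
FOLLOW(S): in N→S then if S (occurrence 1), S is followed by then if S with FIRST {then}; in N→S then if S (occurrence 2), the suffix after S is empty, so FOLLOW(S) ⊇ FOLLOW(N) = {end, if, then}; in N→Q S, the suffix after S is empty, so FOLLOW(S) ⊇ FOLLOW(N) = {end, if, then}; in Q→N S if, S is followed by if with FIRST {if}. Thus FOLLOW(S) = {$, end, if, then}.
FOLLOW(Q): in S→Q end, Q is followed by end with FIRST {end}; in N→Q S, Q is followed by S with FIRST {epsilon, end, if, then}; in N→Q S, the suffix after Q is nullable, so FOLLOW(Q) ⊇ FOLLOW(N) = {end, if, then}. Thus FOLLOW(Q) = {end, if, then}.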